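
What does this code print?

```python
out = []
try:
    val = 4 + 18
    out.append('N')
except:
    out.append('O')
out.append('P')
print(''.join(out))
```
NP

No exception, try block completes normally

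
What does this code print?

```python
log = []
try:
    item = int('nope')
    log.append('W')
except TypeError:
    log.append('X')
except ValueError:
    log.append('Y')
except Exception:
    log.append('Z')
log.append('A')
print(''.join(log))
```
YA

ValueError matches before generic Exception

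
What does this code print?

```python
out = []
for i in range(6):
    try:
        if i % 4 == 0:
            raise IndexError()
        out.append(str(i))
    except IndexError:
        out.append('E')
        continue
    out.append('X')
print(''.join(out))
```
E1X2X3XE5X

continue in except skips rest of loop body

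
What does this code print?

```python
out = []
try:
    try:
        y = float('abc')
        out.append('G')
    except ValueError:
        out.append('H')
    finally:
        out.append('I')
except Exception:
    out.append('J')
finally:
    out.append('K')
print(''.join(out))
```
HIK

Both finally blocks run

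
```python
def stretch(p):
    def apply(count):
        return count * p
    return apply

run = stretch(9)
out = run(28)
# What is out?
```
252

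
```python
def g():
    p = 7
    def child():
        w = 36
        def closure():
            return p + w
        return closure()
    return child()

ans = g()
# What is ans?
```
43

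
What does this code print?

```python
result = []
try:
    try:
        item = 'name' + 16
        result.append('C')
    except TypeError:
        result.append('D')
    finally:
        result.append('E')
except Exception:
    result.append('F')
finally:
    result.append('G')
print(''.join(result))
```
DEG

Both finally blocks run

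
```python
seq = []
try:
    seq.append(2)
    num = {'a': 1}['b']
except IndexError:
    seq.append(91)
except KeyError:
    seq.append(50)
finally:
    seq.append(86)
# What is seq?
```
[2, 50, 86]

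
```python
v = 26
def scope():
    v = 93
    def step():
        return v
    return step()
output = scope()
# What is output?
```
93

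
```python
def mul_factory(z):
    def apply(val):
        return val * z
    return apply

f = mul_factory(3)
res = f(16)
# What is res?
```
48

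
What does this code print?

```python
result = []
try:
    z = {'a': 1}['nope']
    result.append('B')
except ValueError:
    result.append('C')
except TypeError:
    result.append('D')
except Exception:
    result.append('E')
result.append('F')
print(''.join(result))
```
EF

KeyError not specifically caught, falls to Exception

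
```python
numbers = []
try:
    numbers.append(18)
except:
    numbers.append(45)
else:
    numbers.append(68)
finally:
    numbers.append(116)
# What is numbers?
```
[18, 68, 116]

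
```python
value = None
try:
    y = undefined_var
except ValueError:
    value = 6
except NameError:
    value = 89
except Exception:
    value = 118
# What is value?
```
89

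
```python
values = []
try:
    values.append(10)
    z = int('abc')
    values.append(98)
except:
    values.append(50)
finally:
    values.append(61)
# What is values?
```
[10, 50, 61]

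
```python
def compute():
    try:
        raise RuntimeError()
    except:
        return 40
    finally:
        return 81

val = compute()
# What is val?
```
81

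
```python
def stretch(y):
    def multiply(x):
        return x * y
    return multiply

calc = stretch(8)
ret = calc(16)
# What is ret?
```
128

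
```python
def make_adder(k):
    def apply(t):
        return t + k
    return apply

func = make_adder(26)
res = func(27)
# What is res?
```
53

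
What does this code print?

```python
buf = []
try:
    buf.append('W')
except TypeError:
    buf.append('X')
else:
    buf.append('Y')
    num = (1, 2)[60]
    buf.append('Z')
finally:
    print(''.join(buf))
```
WY

Try succeeds, else appends 'Y', IndexError in else is uncaught, finally prints before exception propagates ('Z' never appended)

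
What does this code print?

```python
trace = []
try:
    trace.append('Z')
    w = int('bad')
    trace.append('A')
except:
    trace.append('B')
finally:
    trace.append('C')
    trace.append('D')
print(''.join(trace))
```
ZBCD

Code before exception runs, then except, then all of finally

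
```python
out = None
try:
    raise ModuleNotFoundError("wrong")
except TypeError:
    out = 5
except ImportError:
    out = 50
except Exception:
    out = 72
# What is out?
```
50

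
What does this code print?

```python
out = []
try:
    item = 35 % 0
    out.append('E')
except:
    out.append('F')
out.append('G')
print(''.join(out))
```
FG

Exception raised in try, caught by bare except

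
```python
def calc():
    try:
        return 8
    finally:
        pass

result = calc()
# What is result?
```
8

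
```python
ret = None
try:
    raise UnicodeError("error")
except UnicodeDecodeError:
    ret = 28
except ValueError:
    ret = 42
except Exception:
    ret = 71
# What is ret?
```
42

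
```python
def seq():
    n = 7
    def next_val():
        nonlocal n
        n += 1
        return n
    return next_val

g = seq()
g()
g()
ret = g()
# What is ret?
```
10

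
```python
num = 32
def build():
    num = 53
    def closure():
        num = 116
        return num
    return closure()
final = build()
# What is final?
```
116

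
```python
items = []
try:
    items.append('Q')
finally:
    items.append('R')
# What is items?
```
['Q', 'R']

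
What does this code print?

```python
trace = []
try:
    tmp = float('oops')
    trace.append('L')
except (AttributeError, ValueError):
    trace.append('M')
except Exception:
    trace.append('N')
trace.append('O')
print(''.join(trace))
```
MO

ValueError matches tuple containing it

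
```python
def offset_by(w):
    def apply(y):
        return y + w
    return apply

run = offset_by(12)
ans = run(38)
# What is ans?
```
50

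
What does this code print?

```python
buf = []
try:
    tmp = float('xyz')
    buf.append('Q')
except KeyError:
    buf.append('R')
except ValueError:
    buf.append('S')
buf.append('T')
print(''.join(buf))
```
ST

ValueError is caught by its specific handler, not KeyError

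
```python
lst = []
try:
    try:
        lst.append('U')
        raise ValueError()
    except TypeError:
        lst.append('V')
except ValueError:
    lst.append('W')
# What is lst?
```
['U', 'W']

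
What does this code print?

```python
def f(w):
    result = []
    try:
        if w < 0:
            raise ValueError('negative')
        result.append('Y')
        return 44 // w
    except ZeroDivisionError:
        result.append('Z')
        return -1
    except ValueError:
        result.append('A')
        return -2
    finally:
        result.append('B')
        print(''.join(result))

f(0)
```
YZB

w=0 causes ZeroDivisionError, caught, finally prints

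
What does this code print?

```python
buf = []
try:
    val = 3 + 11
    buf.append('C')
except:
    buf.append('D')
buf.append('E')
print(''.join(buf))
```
CE

No exception, try block completes normally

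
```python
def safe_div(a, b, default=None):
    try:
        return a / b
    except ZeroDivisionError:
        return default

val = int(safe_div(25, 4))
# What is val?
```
6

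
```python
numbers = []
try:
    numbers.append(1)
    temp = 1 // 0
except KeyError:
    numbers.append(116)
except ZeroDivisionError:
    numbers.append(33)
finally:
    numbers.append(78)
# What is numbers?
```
[1, 33, 78]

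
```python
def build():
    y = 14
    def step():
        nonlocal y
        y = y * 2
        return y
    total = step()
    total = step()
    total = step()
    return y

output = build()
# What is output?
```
112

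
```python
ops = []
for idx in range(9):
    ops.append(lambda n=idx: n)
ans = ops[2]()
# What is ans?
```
2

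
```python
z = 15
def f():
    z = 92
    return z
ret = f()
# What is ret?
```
92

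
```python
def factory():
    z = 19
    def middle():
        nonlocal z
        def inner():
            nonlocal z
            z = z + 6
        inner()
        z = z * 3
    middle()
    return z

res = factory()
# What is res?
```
75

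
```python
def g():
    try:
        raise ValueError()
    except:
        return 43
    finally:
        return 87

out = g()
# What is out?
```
87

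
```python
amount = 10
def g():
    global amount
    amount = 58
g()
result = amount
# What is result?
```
58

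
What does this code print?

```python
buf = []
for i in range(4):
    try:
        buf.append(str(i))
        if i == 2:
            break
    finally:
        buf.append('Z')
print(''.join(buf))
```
0Z1Z2Z

finally runs even when breaking out of loop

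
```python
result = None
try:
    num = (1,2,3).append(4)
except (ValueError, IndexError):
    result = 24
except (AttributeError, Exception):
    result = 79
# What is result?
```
79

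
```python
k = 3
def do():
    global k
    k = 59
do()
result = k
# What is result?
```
59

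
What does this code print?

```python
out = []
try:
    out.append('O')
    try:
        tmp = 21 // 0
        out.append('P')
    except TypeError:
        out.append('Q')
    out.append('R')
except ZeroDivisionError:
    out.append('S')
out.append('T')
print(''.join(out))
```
OST

Inner handler doesn't match, propagates to outer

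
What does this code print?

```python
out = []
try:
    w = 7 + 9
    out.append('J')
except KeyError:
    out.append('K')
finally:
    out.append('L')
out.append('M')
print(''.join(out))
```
JLM

finally runs after normal execution too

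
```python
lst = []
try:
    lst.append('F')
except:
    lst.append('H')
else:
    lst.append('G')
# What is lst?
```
['F', 'G']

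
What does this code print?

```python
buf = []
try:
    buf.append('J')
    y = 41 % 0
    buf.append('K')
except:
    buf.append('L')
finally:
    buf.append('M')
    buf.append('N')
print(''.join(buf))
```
JLMN

Code before exception runs, then except, then all of finally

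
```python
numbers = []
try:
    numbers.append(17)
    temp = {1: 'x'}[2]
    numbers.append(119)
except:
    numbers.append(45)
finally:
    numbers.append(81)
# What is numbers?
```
[17, 45, 81]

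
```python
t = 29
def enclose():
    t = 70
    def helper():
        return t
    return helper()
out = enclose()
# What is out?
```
70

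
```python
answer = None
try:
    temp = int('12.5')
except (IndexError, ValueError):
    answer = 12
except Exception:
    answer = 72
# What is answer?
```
12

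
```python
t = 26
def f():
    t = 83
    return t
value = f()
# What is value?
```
83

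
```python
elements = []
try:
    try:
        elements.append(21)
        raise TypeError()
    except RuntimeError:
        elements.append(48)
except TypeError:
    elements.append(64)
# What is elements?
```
[21, 64]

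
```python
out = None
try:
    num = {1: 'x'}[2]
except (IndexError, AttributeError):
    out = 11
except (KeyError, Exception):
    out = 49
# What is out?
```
49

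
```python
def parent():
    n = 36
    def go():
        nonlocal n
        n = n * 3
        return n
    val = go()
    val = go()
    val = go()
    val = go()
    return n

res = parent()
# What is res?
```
2916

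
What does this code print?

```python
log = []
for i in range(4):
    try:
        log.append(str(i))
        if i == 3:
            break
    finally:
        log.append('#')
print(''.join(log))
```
0#1#2#3#

finally runs even when breaking out of loop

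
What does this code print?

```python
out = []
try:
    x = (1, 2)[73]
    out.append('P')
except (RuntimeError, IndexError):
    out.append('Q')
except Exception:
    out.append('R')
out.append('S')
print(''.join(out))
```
QS

IndexError matches tuple containing it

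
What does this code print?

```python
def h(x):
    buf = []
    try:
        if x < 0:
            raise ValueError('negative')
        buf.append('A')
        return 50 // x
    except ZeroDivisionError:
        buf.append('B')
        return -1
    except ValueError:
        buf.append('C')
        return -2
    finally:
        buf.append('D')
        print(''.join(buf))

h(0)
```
ABD

x=0 causes ZeroDivisionError, caught, finally prints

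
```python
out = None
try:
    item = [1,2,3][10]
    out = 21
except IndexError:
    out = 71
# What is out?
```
71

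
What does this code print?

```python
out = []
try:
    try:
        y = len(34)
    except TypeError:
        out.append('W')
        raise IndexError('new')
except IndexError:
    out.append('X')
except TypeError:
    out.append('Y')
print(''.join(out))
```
WX

New IndexError raised, caught by outer IndexError handler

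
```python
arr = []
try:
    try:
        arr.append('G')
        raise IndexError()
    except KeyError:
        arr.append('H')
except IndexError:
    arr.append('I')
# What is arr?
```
['G', 'I']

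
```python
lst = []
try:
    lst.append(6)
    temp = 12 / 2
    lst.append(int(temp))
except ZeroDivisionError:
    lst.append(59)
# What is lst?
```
[6, 6]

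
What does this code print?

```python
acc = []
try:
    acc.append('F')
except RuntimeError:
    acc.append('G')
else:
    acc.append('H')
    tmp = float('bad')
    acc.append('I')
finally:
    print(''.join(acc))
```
FH

Try succeeds, else appends 'H', ValueError in else is uncaught, finally prints before exception propagates ('I' never appended)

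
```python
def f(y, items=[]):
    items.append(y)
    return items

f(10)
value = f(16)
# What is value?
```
[10, 16]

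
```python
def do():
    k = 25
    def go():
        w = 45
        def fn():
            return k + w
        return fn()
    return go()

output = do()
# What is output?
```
70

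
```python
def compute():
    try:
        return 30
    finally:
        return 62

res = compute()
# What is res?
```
62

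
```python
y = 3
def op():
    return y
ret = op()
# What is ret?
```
3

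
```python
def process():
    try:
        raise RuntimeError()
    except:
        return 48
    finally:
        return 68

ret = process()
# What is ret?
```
68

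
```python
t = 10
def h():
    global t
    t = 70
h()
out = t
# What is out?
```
70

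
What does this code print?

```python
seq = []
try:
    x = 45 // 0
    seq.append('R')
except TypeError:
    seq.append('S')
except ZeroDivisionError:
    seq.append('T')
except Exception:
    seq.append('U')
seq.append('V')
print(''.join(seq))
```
TV

ZeroDivisionError matches before generic Exception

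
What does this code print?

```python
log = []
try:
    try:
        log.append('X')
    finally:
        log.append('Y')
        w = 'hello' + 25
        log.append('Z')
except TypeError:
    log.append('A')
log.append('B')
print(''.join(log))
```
XYAB

Exception in inner finally caught by outer except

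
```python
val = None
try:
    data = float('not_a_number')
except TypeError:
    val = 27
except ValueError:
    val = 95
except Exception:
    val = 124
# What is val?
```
95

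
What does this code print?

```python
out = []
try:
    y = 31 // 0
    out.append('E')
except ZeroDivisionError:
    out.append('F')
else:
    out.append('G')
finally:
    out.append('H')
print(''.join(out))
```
FH

Exception: except runs, else skipped, finally runs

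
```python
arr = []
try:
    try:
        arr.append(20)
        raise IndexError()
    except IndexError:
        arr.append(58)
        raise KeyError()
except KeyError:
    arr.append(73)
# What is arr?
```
[20, 58, 73]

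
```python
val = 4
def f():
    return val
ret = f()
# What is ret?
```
4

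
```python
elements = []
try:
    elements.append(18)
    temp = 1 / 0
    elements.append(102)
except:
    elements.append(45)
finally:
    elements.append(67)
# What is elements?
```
[18, 45, 67]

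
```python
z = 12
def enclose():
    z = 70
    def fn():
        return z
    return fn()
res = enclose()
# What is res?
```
70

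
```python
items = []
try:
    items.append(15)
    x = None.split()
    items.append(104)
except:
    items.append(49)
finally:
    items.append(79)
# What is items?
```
[15, 49, 79]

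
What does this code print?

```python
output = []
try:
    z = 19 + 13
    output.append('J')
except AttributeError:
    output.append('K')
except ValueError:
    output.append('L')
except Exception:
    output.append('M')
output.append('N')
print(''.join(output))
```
JN

No exception, try block completes normally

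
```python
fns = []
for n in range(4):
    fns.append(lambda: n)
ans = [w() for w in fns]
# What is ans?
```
[3, 3, 3, 3]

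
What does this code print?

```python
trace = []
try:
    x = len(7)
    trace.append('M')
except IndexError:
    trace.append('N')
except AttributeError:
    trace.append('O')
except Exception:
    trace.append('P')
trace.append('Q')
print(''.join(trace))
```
PQ

TypeError not specifically caught, falls to Exception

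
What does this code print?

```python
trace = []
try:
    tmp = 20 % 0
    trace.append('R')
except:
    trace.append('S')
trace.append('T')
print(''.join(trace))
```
ST

Exception raised in try, caught by bare except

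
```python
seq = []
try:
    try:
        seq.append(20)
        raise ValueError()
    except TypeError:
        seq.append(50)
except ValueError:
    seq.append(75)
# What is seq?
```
[20, 75]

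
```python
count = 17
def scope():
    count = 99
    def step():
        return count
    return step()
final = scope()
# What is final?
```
99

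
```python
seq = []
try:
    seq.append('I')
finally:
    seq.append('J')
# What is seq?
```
['I', 'J']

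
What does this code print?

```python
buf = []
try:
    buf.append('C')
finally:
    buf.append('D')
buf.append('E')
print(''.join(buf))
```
CDE

try/finally without except, no exception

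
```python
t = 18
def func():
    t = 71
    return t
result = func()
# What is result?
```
71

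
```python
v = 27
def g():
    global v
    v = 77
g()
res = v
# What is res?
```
77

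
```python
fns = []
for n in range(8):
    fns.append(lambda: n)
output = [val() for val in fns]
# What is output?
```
[7, 7, 7, 7, 7, 7, 7, 7]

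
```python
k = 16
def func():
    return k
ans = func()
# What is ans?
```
16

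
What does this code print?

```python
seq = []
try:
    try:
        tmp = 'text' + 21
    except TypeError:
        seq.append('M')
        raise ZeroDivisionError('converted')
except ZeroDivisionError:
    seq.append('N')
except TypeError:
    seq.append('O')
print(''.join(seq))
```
MN

New ZeroDivisionError raised, caught by outer ZeroDivisionError handler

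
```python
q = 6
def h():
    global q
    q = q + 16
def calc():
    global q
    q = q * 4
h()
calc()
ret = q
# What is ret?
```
88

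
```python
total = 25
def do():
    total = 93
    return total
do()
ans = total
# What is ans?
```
25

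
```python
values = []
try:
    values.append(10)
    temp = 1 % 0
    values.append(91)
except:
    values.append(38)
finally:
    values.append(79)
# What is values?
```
[10, 38, 79]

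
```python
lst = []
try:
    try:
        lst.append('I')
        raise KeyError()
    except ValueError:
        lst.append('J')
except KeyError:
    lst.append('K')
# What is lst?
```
['I', 'K']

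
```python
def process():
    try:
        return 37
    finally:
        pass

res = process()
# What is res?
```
37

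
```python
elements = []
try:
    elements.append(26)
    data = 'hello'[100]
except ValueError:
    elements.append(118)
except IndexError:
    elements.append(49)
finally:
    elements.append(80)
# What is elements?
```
[26, 49, 80]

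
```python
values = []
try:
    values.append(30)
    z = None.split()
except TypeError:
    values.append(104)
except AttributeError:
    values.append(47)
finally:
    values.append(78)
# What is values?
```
[30, 47, 78]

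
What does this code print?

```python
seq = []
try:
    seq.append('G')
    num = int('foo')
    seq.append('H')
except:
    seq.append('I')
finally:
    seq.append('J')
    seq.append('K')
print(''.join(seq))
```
GIJK

Code before exception runs, then except, then all of finally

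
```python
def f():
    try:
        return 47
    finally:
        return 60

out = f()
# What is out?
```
60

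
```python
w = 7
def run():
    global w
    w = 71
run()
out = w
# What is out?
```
71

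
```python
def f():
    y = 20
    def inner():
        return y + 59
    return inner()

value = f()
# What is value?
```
79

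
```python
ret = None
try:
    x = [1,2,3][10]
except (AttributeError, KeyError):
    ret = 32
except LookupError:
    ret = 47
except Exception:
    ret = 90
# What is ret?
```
47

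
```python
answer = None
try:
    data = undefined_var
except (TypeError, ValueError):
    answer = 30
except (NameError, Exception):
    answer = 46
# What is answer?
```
46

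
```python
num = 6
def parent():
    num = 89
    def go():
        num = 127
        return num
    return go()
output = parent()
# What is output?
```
127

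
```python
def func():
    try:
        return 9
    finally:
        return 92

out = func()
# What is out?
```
92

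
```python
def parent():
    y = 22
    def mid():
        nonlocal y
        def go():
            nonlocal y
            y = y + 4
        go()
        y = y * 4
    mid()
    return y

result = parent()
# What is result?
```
104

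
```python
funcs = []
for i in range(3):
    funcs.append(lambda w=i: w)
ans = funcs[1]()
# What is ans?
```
1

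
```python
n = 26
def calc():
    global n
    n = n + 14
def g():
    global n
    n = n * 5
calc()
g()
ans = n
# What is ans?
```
200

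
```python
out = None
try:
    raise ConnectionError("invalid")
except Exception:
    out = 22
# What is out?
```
22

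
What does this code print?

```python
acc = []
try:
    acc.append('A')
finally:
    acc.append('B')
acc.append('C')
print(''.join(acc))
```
ABC

try/finally without except, no exception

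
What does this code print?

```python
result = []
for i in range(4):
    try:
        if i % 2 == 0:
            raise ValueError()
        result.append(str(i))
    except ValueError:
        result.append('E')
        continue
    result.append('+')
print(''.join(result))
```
E1+E3+

continue in except skips rest of loop body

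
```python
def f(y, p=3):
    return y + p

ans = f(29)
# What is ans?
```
32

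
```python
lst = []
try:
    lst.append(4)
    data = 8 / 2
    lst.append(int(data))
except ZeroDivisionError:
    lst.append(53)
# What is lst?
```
[4, 4]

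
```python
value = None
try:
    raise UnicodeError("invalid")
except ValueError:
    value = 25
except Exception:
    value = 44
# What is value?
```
25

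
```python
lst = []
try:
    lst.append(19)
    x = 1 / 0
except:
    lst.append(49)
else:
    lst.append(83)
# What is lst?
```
[19, 49]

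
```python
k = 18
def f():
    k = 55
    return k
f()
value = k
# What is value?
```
18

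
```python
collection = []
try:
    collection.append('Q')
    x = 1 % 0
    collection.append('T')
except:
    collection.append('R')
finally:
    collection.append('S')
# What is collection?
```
['Q', 'R', 'S']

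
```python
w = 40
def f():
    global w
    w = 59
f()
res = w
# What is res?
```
59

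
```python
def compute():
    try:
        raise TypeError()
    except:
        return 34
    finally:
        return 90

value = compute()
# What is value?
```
90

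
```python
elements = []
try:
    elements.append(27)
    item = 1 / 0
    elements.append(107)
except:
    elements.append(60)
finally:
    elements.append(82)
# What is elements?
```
[27, 60, 82]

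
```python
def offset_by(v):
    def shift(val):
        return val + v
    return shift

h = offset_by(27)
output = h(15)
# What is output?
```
42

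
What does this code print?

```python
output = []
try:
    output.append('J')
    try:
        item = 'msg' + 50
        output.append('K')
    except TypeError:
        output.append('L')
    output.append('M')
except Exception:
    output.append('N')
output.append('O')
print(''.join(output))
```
JLMO

Inner exception caught by inner handler, outer continues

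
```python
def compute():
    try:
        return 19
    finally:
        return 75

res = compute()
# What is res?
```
75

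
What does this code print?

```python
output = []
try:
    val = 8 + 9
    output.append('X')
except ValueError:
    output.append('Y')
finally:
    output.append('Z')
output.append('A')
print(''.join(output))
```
XZA

finally runs after normal execution too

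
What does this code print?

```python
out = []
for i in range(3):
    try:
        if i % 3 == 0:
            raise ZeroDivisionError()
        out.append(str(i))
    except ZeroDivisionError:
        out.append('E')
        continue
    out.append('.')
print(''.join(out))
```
E1.2.

continue in except skips rest of loop body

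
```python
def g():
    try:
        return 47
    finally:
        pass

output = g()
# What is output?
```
47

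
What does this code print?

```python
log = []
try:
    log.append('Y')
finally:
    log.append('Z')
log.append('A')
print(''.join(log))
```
YZA

try/finally without except, no exception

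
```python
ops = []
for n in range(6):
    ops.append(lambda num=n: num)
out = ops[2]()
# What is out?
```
2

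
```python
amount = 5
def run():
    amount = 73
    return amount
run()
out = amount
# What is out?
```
5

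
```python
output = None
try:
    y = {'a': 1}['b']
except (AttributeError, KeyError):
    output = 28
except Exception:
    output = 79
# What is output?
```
28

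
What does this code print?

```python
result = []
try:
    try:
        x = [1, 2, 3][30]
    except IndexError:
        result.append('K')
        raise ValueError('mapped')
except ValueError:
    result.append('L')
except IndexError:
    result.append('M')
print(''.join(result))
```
KL

New ValueError raised, caught by outer ValueError handler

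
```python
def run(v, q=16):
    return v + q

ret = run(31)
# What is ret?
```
47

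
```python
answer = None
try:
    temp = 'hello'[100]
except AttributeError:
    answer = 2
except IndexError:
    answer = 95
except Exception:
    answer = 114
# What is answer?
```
95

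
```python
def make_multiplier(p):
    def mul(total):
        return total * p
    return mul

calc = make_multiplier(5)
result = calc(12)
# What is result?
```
60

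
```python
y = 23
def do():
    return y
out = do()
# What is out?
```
23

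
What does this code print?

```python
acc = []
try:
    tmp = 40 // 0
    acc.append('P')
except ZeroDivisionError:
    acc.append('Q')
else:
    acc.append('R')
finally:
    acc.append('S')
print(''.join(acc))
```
QS

Exception: except runs, else skipped, finally runs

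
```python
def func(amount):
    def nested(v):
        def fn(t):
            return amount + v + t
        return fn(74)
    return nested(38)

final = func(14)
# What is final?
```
126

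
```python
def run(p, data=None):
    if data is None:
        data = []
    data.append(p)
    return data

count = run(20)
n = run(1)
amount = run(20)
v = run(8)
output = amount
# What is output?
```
[20]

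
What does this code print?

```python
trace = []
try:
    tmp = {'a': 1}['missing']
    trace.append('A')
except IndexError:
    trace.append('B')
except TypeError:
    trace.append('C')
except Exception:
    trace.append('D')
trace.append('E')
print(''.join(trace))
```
DE

KeyError not specifically caught, falls to Exception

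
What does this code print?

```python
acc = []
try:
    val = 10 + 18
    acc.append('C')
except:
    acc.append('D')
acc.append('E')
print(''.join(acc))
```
CE

No exception, try block completes normally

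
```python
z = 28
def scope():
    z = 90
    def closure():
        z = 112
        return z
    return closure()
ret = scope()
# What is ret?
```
112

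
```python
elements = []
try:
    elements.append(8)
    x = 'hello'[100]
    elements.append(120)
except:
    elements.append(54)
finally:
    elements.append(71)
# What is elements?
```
[8, 54, 71]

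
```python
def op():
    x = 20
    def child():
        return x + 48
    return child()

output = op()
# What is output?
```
68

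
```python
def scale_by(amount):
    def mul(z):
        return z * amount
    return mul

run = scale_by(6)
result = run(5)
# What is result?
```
30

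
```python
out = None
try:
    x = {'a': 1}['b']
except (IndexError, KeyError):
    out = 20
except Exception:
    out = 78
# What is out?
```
20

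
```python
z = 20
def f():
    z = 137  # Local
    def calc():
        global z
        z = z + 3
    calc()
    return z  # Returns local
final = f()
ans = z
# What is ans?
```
23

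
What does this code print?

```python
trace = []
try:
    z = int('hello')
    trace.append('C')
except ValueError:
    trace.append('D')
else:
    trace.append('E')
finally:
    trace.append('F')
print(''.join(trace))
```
DF

Exception: except runs, else skipped, finally runs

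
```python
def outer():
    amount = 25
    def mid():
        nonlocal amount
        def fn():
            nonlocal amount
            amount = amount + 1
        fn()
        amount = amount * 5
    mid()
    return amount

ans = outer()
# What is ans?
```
130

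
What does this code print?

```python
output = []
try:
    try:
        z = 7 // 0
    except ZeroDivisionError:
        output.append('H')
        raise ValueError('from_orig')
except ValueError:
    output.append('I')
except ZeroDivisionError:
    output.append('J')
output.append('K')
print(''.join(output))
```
HIK

ValueError raised and caught, original ZeroDivisionError not re-raised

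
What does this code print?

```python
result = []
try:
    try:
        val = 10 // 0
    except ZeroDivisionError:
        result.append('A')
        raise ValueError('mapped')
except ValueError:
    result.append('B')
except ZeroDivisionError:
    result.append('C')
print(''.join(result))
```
AB

New ValueError raised, caught by outer ValueError handler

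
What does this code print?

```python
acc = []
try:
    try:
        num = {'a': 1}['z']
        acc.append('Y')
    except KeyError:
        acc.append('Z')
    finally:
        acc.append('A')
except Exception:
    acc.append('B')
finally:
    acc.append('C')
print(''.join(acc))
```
ZAC

Both finally blocks run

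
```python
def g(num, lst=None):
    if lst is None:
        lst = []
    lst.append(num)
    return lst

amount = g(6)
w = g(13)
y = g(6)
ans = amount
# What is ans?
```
[6]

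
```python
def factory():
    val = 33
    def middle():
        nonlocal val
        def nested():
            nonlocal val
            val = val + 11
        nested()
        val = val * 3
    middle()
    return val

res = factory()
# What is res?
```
132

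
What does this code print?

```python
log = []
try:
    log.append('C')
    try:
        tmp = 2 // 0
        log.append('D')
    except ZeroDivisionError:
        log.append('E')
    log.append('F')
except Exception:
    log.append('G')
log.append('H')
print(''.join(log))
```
CEFH

Inner exception caught by inner handler, outer continues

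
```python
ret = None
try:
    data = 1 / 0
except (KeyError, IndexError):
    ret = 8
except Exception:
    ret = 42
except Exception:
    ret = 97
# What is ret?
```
42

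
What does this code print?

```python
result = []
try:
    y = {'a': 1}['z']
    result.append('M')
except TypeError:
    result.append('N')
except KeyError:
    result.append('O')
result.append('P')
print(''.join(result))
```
OP

KeyError is caught by its specific handler, not TypeError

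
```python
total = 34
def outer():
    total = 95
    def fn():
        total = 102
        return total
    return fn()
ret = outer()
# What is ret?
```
102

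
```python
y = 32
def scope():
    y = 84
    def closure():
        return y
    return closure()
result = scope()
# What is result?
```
84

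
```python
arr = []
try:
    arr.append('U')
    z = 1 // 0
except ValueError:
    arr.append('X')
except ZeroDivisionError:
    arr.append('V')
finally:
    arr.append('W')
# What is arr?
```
['U', 'V', 'W']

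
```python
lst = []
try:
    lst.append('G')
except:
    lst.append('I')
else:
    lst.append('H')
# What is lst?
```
['G', 'H']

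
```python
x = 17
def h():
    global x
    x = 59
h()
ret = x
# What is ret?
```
59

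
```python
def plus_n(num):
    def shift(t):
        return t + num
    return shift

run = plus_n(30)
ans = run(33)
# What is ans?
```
63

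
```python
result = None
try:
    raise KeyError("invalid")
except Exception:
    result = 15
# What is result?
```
15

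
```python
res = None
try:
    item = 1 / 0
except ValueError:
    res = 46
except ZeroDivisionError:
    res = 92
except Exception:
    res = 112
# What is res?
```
92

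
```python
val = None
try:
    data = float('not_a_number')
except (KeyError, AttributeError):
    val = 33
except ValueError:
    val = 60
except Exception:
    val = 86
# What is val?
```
60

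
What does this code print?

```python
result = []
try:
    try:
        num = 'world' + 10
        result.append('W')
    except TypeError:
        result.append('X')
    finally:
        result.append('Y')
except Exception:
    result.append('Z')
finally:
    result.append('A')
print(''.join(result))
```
XYA

Both finally blocks run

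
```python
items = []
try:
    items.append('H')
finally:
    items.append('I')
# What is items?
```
['H', 'I']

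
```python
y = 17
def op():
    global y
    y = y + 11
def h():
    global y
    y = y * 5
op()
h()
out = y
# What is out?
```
140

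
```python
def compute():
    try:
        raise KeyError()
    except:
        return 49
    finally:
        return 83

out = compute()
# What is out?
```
83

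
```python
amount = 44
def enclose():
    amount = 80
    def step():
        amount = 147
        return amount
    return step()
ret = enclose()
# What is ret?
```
147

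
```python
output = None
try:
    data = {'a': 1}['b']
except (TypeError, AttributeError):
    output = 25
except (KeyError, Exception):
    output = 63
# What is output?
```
63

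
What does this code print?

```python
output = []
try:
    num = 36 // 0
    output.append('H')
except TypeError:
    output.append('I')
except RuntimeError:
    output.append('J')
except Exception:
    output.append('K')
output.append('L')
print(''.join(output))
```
KL

ZeroDivisionError not specifically caught, falls to Exception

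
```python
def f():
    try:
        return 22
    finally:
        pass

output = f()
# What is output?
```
22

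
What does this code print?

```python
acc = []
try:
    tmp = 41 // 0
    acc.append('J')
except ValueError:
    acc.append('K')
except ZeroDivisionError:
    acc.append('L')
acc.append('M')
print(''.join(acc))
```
LM

ZeroDivisionError is caught by its specific handler, not ValueError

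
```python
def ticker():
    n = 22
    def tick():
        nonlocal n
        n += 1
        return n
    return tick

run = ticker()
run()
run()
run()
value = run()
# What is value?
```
26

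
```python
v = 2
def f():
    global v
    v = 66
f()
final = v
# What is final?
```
66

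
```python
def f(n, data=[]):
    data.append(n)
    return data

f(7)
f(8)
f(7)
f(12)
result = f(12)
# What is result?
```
[7, 8, 7, 12, 12]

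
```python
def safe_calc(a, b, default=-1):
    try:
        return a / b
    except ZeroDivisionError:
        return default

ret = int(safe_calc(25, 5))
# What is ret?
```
5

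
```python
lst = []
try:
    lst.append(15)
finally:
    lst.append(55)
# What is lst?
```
[15, 55]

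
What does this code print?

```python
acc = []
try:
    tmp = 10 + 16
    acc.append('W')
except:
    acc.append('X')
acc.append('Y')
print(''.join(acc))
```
WY

No exception, try block completes normally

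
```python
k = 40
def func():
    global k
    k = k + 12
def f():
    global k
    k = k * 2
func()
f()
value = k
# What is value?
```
104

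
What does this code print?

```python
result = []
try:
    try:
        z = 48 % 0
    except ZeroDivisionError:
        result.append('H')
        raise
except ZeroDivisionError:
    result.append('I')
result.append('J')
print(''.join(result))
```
HIJ

raise without argument re-raises current exception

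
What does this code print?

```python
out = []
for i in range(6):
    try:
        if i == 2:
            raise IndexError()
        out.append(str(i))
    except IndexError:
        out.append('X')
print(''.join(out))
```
01X345

Exception on i=2 caught, loop continues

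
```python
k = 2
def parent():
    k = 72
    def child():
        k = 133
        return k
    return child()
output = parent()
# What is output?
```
133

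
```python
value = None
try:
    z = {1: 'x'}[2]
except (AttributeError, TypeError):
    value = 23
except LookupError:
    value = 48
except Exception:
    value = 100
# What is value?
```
48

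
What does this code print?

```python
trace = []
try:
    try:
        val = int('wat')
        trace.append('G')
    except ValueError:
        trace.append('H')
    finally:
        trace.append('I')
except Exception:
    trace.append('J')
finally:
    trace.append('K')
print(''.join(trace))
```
HIK

Both finally blocks run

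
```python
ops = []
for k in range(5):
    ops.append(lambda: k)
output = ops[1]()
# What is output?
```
4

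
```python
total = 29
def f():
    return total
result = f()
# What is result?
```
29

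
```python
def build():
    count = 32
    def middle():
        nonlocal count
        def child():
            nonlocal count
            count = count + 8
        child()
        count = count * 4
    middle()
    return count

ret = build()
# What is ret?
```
160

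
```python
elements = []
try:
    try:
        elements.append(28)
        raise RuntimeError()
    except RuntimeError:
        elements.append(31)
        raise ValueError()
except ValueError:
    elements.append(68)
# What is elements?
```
[28, 31, 68]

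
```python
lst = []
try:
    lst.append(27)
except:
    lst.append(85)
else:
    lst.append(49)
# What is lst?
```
[27, 49]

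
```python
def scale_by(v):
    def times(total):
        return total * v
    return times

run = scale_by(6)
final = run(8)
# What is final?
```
48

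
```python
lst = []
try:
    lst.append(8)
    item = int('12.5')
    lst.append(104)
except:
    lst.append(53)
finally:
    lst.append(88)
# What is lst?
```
[8, 53, 88]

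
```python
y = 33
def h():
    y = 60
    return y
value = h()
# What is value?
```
60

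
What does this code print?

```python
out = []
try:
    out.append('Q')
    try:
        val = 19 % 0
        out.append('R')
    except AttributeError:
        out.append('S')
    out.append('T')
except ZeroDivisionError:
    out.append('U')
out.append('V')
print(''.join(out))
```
QUV

Inner handler doesn't match, propagates to outer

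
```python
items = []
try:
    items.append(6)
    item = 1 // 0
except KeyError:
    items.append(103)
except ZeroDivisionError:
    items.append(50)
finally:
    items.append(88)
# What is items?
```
[6, 50, 88]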